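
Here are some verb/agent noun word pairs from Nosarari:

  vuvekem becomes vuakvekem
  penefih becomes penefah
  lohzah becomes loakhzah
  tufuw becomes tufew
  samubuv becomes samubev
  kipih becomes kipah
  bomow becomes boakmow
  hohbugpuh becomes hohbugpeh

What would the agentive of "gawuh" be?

penefih and hohbugpuh both end in -h yet inflect differently (penefah, hohbugpeh), so the final letter is not what conditions the rule; the last vowel is.
"gawuh" has last vowel 'u'. The stems whose last vowel is 'u' (hohbugpuh → hohbugpeh, tufuw → tufew, samubuv → samubev) change the last vowel to 'e'.
So gawuh → gaweh.

gaweh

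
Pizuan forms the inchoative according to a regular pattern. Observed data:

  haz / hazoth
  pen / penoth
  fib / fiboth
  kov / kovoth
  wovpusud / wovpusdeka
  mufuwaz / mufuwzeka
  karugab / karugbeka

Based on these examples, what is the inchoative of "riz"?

rizoth

"riz" has 1 vowel. The stems with 1 vowel (haz → hazoth, pen → penoth, fib → fiboth) add -oth.
The other pattern: stems with 3 vowels delete the last vowel and add -eka.
So riz → rizoth.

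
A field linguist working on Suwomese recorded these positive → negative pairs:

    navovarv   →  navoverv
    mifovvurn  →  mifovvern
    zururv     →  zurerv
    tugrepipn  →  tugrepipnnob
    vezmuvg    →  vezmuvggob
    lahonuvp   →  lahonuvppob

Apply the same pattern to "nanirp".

nanerp

mifovvurn and tugrepipn both end in -n yet inflect differently (mifovvern, tugrepipnnob), so the final letter is not what conditions the rule; the second-to-last letter is.
"nanirp" has second-to-last letter 'r'. The stems whose second-to-last letter is 'r' (navovarv → navoverv, mifovvurn → mifovvern, zururv → zurerv) change the last vowel to 'e'.
The other pattern: stems whose second-to-last letter is 'p' or 'v' double the final consonant and add -ob.
So nanirp → nanerp.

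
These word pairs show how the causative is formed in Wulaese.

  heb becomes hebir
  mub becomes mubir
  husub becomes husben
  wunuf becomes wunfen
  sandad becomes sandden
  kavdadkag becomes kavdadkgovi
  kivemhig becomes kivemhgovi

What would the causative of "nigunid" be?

nigundovi

"nigunid" has 3 vowels. The stems with 3 vowels (kavdadkag → kavdadkgovi, kivemhig → kivemhgovi) delete the last vowel and add -ovi.
So nigunid → nigundovi.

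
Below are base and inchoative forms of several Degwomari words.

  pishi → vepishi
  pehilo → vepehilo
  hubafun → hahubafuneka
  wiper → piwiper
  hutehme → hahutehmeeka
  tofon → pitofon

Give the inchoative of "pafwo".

vepafwo

tofon and hubafun both end in -n yet inflect differently (pitofon, hahubafuneka), so the final letter is not what conditions the rule; the first letter is.
"pafwo" begins with p-. The stems beginning with p- (pehilo → vepehilo, pishi → vepishi) add the prefix ve-.
The other patterns: stems beginning with t- or w- add the prefix pi-; stems beginning with h- add ha- … -eka around the stem.
So pafwo → vepafwo.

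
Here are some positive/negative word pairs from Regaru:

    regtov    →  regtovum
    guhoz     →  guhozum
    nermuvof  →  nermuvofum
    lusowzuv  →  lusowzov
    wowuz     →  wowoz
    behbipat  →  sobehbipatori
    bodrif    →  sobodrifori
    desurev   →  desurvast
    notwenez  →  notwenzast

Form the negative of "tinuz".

"tinuz" has last vowel 'u'. The stems whose last vowel is 'u' (lusowzuv → lusowzov, wowuz → wowoz) change the last vowel to 'o'.
So tinuz → tinoz.

tinoz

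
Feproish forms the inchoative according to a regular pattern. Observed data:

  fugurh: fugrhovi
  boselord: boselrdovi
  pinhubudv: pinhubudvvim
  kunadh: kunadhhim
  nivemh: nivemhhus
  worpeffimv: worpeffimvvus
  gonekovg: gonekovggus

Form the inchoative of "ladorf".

fugurh and kunadh both end in -h yet inflect differently (fugrhovi, kunadhhim), so the final letter is not what conditions the rule; the second-to-last letter is.
"ladorf" has second-to-last letter 'r'. The stems whose second-to-last letter is 'r' (fugurh → fugrhovi, boselord → boselrdovi) delete the last vowel and add -ovi.
The other patterns: stems whose second-to-last letter is 'd' double the final consonant and add -im; stems whose second-to-last letter is 'm' or 'v' double the final consonant and add -us.
So ladorf → ladrfovi.

ladrfovi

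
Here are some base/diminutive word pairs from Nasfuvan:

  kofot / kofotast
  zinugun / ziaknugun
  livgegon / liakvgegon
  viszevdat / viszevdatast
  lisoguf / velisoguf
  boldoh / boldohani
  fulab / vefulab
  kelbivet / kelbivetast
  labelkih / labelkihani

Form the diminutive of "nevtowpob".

livgegon and kofot both have last vowel 'o' yet inflect differently (liakvgegon, kofotast), so the last vowel is not what conditions the rule; the final letter is.
"nevtowpob" ends in -b. The one such stem in the data (fulab → vefulab) adds the prefix ve-, so the same rule applies.
So nevtowpob → venevtowpob.

venevtowpob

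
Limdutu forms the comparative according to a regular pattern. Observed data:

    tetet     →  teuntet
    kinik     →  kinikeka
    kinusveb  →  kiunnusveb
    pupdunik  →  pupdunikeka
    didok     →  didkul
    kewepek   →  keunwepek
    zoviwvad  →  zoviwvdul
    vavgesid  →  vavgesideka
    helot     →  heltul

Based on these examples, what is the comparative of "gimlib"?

gimlibeka

kewepek and kinik both end in -k yet inflect differently (keunwepek, kinikeka), so the final letter is not what conditions the rule; the last vowel is.
"gimlib" has last vowel 'i'. The stems whose last vowel is 'i' (kinik → kinikeka, pupdunik → pupdunikeka, vavgesid → vavgesideka) add -eka.
The other patterns: stems whose last vowel is 'e' insert -un- after the first vowel; stems whose last vowel is 'a' or 'o' delete the last vowel and add -ul.
So gimlib → gimlibeka.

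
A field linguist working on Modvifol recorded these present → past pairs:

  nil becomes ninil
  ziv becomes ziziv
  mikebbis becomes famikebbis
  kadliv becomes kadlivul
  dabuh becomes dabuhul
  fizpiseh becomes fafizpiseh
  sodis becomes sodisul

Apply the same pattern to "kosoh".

"kosoh" has 2 vowels. The stems with 2 vowels (kadliv → kadlivul, sodis → sodisul, dabuh → dabuhul) add -ul.
The other patterns: stems with 1 vowel repeat the first consonant+vowel as a prefix; stems with 3 vowels add the prefix fa-.
So kosoh → kosohul.

kosohul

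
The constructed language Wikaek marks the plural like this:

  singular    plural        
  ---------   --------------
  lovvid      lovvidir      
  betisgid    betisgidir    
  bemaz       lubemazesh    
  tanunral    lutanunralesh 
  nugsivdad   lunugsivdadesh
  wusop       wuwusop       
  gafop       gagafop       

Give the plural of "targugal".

lutargugalesh

lovvid and nugsivdad both end in -d yet inflect differently (lovvidir, lunugsivdadesh), so the final letter is not what conditions the rule; the last vowel is.
"targugal" has last vowel 'a'. The stems whose last vowel is 'a' (bemaz → lubemazesh, tanunral → lutanunralesh, nugsivdad → lunugsivdadesh) add lu- … -esh around the stem.
The other patterns: stems whose last vowel is 'i' add -ir; stems whose last vowel is 'o' repeat the first consonant+vowel as a prefix.
So targugal → lutargugalesh.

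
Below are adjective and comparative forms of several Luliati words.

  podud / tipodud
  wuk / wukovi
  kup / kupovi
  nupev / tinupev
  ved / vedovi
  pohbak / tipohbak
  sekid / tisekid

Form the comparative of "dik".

wuk and pohbak both end in -k yet inflect differently (wukovi, tipohbak), so the final letter is not what conditions the rule; the number of vowels is.
"dik" has 1 vowel. The stems with 1 vowel (wuk → wukovi, ved → vedovi, kup → kupovi) add -ovi.
The other pattern: stems with 2 vowels add the prefix ti-.
So dik → dikovi.

dikovi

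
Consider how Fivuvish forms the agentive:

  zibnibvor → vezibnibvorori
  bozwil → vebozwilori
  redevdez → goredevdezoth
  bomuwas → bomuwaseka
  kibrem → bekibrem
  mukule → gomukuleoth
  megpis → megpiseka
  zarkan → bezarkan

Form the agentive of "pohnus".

pohnuseka

bomuwas and zarkan both have last vowel 'a' yet inflect differently (bomuwaseka, bezarkan), so the last vowel is not what conditions the rule; the final letter is.
"pohnus" ends in -s. The stems ending in -s (megpis → megpiseka, bomuwas → bomuwaseka) add -eka.
The other patterns: stems ending in -m or -n add the prefix be-; stems ending in -l or -r add ve- … -ori around the stem; stems ending in -e or -z add go- … -oth around the stem.
So pohnus → pohnuseka.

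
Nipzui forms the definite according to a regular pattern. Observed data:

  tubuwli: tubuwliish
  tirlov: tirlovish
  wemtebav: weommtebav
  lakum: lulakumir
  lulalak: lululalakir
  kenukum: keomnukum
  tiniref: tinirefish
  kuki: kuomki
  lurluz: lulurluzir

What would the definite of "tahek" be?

tahekish

tubuwli and kuki both end in -i yet inflect differently (tubuwliish, kuomki), so the final letter is not what conditions the rule; the first letter is.
"tahek" begins with t-. The stems beginning with t- (tirlov → tirlovish, tiniref → tinirefish, tubuwli → tubuwliish) add -ish.
So tahek → tahekish.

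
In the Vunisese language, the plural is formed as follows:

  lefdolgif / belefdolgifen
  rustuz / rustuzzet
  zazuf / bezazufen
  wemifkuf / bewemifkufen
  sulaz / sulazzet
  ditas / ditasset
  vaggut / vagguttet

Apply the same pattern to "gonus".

"gonus" ends in -s. The one such stem in the data (ditas → ditasset) doubles the final consonant and adds -et (as do rustuz, sulaz), so the same rule applies.
The other pattern: stems ending in -f add be- … -en around the stem.
So gonus → gonusset.

gonusset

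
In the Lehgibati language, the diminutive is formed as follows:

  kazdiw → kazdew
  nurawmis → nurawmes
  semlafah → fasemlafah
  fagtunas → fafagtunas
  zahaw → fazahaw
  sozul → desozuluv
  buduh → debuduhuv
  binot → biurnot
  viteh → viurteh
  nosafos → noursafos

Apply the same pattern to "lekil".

lekel

"lekil" has last vowel 'i'. The stems whose last vowel is 'i' (kazdiw → kazdew, nurawmis → nurawmes) change the last vowel to 'e'.
The other patterns: stems whose last vowel is 'a' add the prefix fa-; stems whose last vowel is 'u' add de- … -uv around the stem; stems whose last vowel is 'e' or 'o' insert -ur- after the first vowel.
So lekil → lekel.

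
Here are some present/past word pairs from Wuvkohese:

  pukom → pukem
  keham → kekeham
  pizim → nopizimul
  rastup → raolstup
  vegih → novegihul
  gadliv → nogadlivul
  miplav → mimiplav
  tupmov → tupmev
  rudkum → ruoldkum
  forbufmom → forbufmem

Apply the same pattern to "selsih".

pukom and rudkum both end in -m yet inflect differently (pukem, ruoldkum), so the final letter is not what conditions the rule; the last vowel is.
"selsih" has last vowel 'i'. The stems whose last vowel is 'i' (gadliv → nogadlivul, vegih → novegihul, pizim → nopizimul) add no- … -ul around the stem.
So selsih → noselsihul.

noselsihul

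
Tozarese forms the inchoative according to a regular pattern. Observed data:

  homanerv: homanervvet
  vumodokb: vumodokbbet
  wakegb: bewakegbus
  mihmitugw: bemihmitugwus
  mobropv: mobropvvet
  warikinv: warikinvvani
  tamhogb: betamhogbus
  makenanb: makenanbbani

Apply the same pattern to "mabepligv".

wakegb and makenanb both end in -b yet inflect differently (bewakegbus, makenanbbani), so the final letter is not what conditions the rule; the second-to-last letter is.
"mabepligv" has second-to-last letter 'g'. The stems whose second-to-last letter is 'g' (wakegb → bewakegbus, tamhogb → betamhogbus, mihmitugw → bemihmitugwus) add be- … -us around the stem.
So mabepligv → bemabepligvus.

bemabepligvus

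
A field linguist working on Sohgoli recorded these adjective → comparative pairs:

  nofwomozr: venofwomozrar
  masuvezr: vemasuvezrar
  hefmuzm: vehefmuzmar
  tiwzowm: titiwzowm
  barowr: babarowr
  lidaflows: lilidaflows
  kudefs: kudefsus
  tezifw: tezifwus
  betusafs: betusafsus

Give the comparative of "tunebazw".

vetunebazwar

hefmuzm and tiwzowm both end in -m yet inflect differently (vehefmuzmar, titiwzowm), so the final letter is not what conditions the rule; the second-to-last letter is.
"tunebazw" has second-to-last letter 'z'. The stems whose second-to-last letter is 'z' (nofwomozr → venofwomozrar, masuvezr → vemasuvezrar, hefmuzm → vehefmuzmar) add ve- … -ar around the stem.
So tunebazw → vetunebazwar.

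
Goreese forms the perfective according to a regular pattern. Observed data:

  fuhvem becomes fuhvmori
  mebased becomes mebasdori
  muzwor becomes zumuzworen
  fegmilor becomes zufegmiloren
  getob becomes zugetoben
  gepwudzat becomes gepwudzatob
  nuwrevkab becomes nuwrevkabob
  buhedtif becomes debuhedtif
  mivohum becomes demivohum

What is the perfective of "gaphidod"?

zugaphidoden

getob and nuwrevkab both end in -b yet inflect differently (zugetoben, nuwrevkabob), so the final letter is not what conditions the rule; the last vowel is.
"gaphidod" has last vowel 'o'. The stems whose last vowel is 'o' (muzwor → zumuzworen, fegmilor → zufegmiloren, getob → zugetoben) add zu- … -en around the stem.
The other patterns: stems whose last vowel is 'e' delete the last vowel and add -ori; stems whose last vowel is 'a' add -ob; stems whose last vowel is 'i' or 'u' add the prefix de-.
So gaphidod → zugaphidoden.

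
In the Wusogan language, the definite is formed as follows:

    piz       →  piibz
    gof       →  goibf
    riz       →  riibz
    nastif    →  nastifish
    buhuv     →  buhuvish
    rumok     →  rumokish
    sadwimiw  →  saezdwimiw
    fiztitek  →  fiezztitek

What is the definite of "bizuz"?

bizuzish

gof and nastif both end in -f yet inflect differently (goibf, nastifish), so the final letter is not what conditions the rule; the number of vowels is.
"bizuz" has 2 vowels. The stems with 2 vowels (nastif → nastifish, buhuv → buhuvish, rumok → rumokish) add -ish.
So bizuz → bizuzish.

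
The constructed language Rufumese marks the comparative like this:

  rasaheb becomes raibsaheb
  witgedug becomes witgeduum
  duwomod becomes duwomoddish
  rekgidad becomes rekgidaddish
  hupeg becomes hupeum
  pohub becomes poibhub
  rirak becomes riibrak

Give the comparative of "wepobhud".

wepobhuddish

hupeg and rasaheb both have last vowel 'e' yet inflect differently (hupeum, raibsaheb), so the last vowel is not what conditions the rule; the final letter is.
"wepobhud" ends in -d. The stems ending in -d (duwomod → duwomoddish, rekgidad → rekgidaddish) double the final consonant and add -ish.
So wepobhud → wepobhuddish.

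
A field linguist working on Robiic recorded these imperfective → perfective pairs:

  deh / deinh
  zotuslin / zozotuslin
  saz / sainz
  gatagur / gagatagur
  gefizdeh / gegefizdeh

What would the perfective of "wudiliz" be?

deh and gefizdeh both end in -h yet inflect differently (deinh, gegefizdeh), so the final letter is not what conditions the rule; the number of vowels is.
"wudiliz" has 3 vowels. The stems with 3 vowels (gefizdeh → gegefizdeh, gatagur → gagatagur, zotuslin → zozotuslin) repeat the first consonant+vowel as a prefix.
The other pattern: stems with 1 vowel insert -in- after the first vowel.
So wudiliz → wuwudiliz.

wuwudiliz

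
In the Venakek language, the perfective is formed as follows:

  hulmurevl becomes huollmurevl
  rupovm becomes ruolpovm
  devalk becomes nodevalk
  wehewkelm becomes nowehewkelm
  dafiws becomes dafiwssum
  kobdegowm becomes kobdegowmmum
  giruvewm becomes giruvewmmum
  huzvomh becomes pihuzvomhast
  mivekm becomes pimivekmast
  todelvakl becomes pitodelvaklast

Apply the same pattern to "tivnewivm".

tiolvnewivm

rupovm and wehewkelm both end in -m yet inflect differently (ruolpovm, nowehewkelm), so the final letter is not what conditions the rule; the second-to-last letter is.
"tivnewivm" has second-to-last letter 'v'. The stems whose second-to-last letter is 'v' (hulmurevl → huollmurevl, rupovm → ruolpovm) insert -ol- after the first vowel.
The other patterns: stems whose second-to-last letter is 'l' add the prefix no-; stems whose second-to-last letter is 'w' double the final consonant and add -um; stems whose second-to-last letter is 'k' or 'm' add pi- … -ast around the stem.
So tivnewivm → tiolvnewivm.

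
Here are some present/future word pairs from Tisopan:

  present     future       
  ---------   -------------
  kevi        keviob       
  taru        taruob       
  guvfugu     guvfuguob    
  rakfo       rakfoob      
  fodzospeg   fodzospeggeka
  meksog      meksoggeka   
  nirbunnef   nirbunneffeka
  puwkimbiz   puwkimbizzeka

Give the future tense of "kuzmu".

"kuzmu" ends in a vowel. The stems ending in a vowel (kevi → keviob, taru → taruob, guvfugu → guvfuguob) add -ob.
The other pattern: stems ending in a consonant double the final consonant and add -eka.
So kuzmu → kuzmuob.

kuzmuob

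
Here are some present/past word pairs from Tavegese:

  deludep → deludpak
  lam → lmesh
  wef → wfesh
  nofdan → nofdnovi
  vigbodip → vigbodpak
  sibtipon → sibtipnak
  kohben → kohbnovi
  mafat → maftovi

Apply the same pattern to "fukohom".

kohben and sibtipon both end in -n yet inflect differently (kohbnovi, sibtipnak), so the final letter is not what conditions the rule; the number of vowels is.
"fukohom" has 3 vowels. The stems with 3 vowels (vigbodip → vigbodpak, sibtipon → sibtipnak, deludep → deludpak) delete the last vowel and add -ak.
The other patterns: stems with 1 vowel delete the last vowel and add -esh; stems with 2 vowels delete the last vowel and add -ovi.
So fukohom → fukohmak.

fukohmak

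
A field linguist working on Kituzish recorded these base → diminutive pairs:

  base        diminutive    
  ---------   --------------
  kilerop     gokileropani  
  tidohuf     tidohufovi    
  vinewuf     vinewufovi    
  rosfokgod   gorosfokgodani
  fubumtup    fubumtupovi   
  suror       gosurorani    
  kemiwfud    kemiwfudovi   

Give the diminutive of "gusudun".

fubumtup and kilerop both end in -p yet inflect differently (fubumtupovi, gokileropani), so the final letter is not what conditions the rule; the last vowel is.
"gusudun" has last vowel 'u'. The stems whose last vowel is 'u' (kemiwfud → kemiwfudovi, vinewuf → vinewufovi, fubumtup → fubumtupovi) add -ovi.
The other pattern: stems whose last vowel is 'o' add go- … -ani around the stem.
So gusudun → gusudunovi.

gusudunovi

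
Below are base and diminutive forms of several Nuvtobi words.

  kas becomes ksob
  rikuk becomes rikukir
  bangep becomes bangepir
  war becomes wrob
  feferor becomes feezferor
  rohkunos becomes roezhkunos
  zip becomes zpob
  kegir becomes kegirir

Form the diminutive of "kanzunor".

"kanzunor" has 3 vowels. The stems with 3 vowels (feferor → feezferor, rohkunos → roezhkunos) insert -ez- after the first vowel.
The other patterns: stems with 1 vowel delete the last vowel and add -ob; stems with 2 vowels add -ir.
So kanzunor → kaeznzunor.

kaeznzunor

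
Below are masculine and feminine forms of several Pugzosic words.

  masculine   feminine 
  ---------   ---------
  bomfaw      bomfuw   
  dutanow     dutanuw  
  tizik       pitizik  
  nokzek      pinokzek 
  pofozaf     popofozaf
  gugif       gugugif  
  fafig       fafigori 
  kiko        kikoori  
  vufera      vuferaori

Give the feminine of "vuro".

bomfaw and pofozaf both have last vowel 'a' yet inflect differently (bomfuw, popofozaf), so the last vowel is not what conditions the rule; the final letter is.
"vuro" ends in -o. The one such stem in the data (kiko → kikoori) adds -ori, so the same rule applies.
So vuro → vuroori.

vuroori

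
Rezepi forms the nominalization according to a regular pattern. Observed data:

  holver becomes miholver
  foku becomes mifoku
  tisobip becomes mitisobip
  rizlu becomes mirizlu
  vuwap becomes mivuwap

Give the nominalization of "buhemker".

mibuhemker

Every pair shown (holver → miholver, foku → mifoku, tisobip → mitisobip, …) follows the same rule: add the prefix mi-.
So buhemker → mibuhemker.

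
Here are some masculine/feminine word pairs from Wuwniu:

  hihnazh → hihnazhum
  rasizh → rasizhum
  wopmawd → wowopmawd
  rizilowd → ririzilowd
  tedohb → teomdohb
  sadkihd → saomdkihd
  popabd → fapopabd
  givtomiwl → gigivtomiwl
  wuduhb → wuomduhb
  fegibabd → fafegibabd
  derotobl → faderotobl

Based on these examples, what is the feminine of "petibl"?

fapetibl

wopmawd and sadkihd both end in -d yet inflect differently (wowopmawd, saomdkihd), so the final letter is not what conditions the rule; the second-to-last letter is.
"petibl" has second-to-last letter 'b'. The stems whose second-to-last letter is 'b' (derotobl → faderotobl, fegibabd → fafegibabd, popabd → fapopabd) add the prefix fa-.
The other patterns: stems whose second-to-last letter is 'w' repeat the first consonant+vowel as a prefix; stems whose second-to-last letter is 'z' add -um; stems whose second-to-last letter is 'h' insert -om- after the first vowel.
So petibl → fapetibl.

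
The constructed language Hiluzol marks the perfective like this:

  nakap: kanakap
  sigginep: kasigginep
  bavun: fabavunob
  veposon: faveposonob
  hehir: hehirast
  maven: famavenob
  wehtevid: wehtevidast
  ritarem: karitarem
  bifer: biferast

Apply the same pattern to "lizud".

maven and sigginep both have last vowel 'e' yet inflect differently (famavenob, kasigginep), so the last vowel is not what conditions the rule; the final letter is.
"lizud" ends in -d. The one such stem in the data (wehtevid → wehtevidast) adds -ast, so the same rule applies.
So lizud → lizudast.

lizudast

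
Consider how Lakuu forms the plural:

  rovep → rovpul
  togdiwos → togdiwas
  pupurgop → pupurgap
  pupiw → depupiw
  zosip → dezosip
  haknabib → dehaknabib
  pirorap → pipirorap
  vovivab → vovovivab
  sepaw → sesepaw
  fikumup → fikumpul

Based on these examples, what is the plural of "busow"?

pupurgop and pirorap both end in -p yet inflect differently (pupurgap, pipirorap), so the final letter is not what conditions the rule; the last vowel is.
"busow" has last vowel 'o'. The stems whose last vowel is 'o' (pupurgop → pupurgap, togdiwos → togdiwas) change the last vowel to 'a'.
The other patterns: stems whose last vowel is 'a' repeat the first consonant+vowel as a prefix; stems whose last vowel is 'i' add the prefix de-; stems whose last vowel is 'e' or 'u' delete the last vowel and add -ul.
So busow → busaw.

busaw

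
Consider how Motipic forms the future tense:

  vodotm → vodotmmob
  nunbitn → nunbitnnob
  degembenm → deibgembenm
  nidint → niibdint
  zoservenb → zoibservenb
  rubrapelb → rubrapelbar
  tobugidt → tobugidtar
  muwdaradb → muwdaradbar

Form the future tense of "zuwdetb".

vodotm and degembenm both end in -m yet inflect differently (vodotmmob, deibgembenm), so the final letter is not what conditions the rule; the second-to-last letter is.
"zuwdetb" has second-to-last letter 't'. The stems whose second-to-last letter is 't' (vodotm → vodotmmob, nunbitn → nunbitnnob) double the final consonant and add -ob.
The other patterns: stems whose second-to-last letter is 'n' insert -ib- after the first vowel; stems whose second-to-last letter is 'd' or 'l' add -ar.
So zuwdetb → zuwdetbbob.

zuwdetbbob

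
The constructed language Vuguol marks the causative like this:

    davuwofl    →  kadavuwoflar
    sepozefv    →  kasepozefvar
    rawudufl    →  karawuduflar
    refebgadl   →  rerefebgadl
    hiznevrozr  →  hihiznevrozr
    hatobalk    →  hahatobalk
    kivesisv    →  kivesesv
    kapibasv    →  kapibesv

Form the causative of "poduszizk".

sepozefv and kivesisv both end in -v yet inflect differently (kasepozefvar, kivesesv), so the final letter is not what conditions the rule; the second-to-last letter is.
"poduszizk" has second-to-last letter 'z'. The one such stem in the data (hiznevrozr → hihiznevrozr) repeats the first consonant+vowel as a prefix (as do hatobalk, refebgadl), so the same rule applies.
The other patterns: stems whose second-to-last letter is 'f' add ka- … -ar around the stem; stems whose second-to-last letter is 's' change the last vowel to 'e'.
So poduszizk → popoduszizk.

popoduszizk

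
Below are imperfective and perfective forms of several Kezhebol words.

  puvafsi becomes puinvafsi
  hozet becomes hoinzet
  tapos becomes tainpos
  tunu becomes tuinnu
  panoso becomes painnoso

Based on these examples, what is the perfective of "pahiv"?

Every pair shown (puvafsi → puinvafsi, hozet → hoinzet, tapos → tainpos, …) follows the same rule: insert -in- after the first vowel.
So pahiv → painhiv.

painhiv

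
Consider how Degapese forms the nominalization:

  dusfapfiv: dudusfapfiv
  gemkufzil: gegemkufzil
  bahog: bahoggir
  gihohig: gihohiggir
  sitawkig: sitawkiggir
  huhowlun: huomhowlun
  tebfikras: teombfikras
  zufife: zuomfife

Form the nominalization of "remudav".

dusfapfiv and gihohig both have last vowel 'i' yet inflect differently (dudusfapfiv, gihohiggir), so the last vowel is not what conditions the rule; the final letter is.
"remudav" ends in -v. The one such stem in the data (dusfapfiv → dudusfapfiv) repeats the first consonant+vowel as a prefix (as does gemkufzil), so the same rule applies.
The other patterns: stems ending in -g double the final consonant and add -ir; stems ending in -e, -n or -s insert -om- after the first vowel.
So remudav → reremudav.

reremudav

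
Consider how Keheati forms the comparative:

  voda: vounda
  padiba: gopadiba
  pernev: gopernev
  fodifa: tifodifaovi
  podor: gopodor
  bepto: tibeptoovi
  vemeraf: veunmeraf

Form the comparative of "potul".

gopotul

padiba and voda both end in -a yet inflect differently (gopadiba, vounda), so the final letter is not what conditions the rule; the first letter is.
"potul" begins with p-. The stems beginning with p- (podor → gopodor, padiba → gopadiba, pernev → gopernev) add the prefix go-.
The other patterns: stems beginning with v- insert -un- after the first vowel; stems beginning with b- or f- add ti- … -ovi around the stem.
So potul → gopotul.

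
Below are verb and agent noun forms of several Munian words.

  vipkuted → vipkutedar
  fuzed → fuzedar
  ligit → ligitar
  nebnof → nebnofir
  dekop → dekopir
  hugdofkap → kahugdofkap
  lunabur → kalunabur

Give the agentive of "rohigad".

"rohigad" has last vowel 'a'. The one such stem in the data (hugdofkap → kahugdofkap) adds the prefix ka-, so the same rule applies.
So rohigad → karohigad.

karohigad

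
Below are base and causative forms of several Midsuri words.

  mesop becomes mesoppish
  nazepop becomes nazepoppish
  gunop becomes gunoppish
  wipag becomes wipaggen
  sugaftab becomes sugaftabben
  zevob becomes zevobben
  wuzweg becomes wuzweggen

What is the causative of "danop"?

danoppish

mesop and zevob both have last vowel 'o' yet inflect differently (mesoppish, zevobben), so the last vowel is not what conditions the rule; the final letter is.
"danop" ends in -p. The stems ending in -p (mesop → mesoppish, nazepop → nazepoppish, gunop → gunoppish) double the final consonant and add -ish.
The other pattern: stems ending in -b or -g double the final consonant and add -en.
So danop → danoppish.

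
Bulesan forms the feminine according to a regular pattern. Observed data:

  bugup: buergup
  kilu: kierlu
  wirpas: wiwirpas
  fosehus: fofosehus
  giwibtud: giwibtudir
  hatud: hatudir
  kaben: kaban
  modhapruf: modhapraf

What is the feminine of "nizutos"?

bugup and fosehus both have last vowel 'u' yet inflect differently (buergup, fofosehus), so the last vowel is not what conditions the rule; the final letter is.
"nizutos" ends in -s. The stems ending in -s (wirpas → wiwirpas, fosehus → fofosehus) repeat the first consonant+vowel as a prefix.
So nizutos → ninizutos.

ninizutos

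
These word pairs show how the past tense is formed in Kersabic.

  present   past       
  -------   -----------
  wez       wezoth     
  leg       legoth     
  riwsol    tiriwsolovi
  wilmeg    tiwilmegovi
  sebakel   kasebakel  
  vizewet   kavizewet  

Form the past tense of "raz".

"raz" has 1 vowel. The stems with 1 vowel (wez → wezoth, leg → legoth) add -oth.
The other patterns: stems with 2 vowels add ti- … -ovi around the stem; stems with 3 vowels add the prefix ka-.
So raz → razoth.

razoth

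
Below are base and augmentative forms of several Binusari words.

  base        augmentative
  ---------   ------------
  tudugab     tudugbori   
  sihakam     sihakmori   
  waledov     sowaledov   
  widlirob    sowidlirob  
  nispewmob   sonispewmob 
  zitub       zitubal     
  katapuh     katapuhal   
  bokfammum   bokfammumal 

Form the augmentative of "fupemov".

sofupemov

tudugab and widlirob both end in -b yet inflect differently (tudugbori, sowidlirob), so the final letter is not what conditions the rule; the last vowel is.
"fupemov" has last vowel 'o'. The stems whose last vowel is 'o' (waledov → sowaledov, widlirob → sowidlirob, nispewmob → sonispewmob) add the prefix so-.
So fupemov → sofupemov.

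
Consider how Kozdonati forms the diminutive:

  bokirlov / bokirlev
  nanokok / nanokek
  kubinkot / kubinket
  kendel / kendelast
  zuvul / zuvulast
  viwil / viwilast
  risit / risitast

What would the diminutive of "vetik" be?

kubinkot and risit both end in -t yet inflect differently (kubinket, risitast), so the final letter is not what conditions the rule; the last vowel is.
"vetik" has last vowel 'i'. The stems whose last vowel is 'i' (viwil → viwilast, risit → risitast) add -ast.
So vetik → vetikast.

vetikast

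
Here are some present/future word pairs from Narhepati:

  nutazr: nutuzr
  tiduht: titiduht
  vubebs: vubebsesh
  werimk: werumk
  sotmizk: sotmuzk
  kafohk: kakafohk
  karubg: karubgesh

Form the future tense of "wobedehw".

wowobedehw

kafohk and werimk both end in -k yet inflect differently (kakafohk, werumk), so the final letter is not what conditions the rule; the second-to-last letter is.
"wobedehw" has second-to-last letter 'h'. The stems whose second-to-last letter is 'h' (tiduht → titiduht, kafohk → kakafohk) repeat the first consonant+vowel as a prefix.
So wobedehw → wowobedehw.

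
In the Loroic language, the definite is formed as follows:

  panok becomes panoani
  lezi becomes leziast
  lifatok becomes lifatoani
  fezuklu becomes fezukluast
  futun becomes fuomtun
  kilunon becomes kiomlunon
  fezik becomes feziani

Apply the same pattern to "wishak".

wishaani

kilunon and lifatok both have last vowel 'o' yet inflect differently (kiomlunon, lifatoani), so the last vowel is not what conditions the rule; the final letter is.
"wishak" ends in -k. The stems ending in -k (fezik → feziani, lifatok → lifatoani, panok → panoani) drop the final letter and add -ani.
The other patterns: stems ending in -n insert -om- after the first vowel; stems ending in -i or -u add -ast.
So wishak → wishaani.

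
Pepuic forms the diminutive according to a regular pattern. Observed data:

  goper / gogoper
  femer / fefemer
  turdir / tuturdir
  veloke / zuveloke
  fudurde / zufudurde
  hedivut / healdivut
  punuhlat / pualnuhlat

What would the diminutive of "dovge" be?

zudovge

"dovge" ends in -e. The stems ending in -e (veloke → zuveloke, fudurde → zufudurde) add the prefix zu-.
The other patterns: stems ending in -r repeat the first consonant+vowel as a prefix; stems ending in -t insert -al- after the first vowel.
So dovge → zudovge.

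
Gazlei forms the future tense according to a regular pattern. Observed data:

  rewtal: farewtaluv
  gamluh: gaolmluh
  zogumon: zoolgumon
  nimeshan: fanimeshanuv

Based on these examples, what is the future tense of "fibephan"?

zogumon and nimeshan both end in -n yet inflect differently (zoolgumon, fanimeshanuv), so the final letter is not what conditions the rule; the last vowel is.
"fibephan" has last vowel 'a'. The stems whose last vowel is 'a' (nimeshan → fanimeshanuv, rewtal → farewtaluv) add fa- … -uv around the stem.
So fibephan → fafibephanuv.

fafibephanuv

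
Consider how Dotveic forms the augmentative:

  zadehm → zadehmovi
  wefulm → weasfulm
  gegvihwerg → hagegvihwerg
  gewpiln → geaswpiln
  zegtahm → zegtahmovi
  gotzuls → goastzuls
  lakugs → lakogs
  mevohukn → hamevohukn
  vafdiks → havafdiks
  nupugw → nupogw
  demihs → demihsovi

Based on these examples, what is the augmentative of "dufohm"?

dufohmovi

"dufohm" has second-to-last letter 'h'. The stems whose second-to-last letter is 'h' (demihs → demihsovi, zadehm → zadehmovi, zegtahm → zegtahmovi) add -ovi.
So dufohm → dufohmovi.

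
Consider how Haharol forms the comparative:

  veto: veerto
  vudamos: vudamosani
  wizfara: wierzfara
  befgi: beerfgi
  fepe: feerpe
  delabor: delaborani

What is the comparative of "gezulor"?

veto and delabor both have last vowel 'o' yet inflect differently (veerto, delaborani), so the last vowel is not what conditions the rule; whether the stem ends in a vowel or a consonant is.
"gezulor" ends in a consonant. The stems ending in a consonant (delabor → delaborani, vudamos → vudamosani) add -ani.
The other pattern: stems ending in a vowel insert -er- after the first vowel.
So gezulor → gezulorani.

gezulorani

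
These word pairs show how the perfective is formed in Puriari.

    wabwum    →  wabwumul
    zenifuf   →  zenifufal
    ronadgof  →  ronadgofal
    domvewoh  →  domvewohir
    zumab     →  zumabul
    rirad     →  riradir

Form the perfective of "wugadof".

wugadofal

domvewoh and ronadgof both have last vowel 'o' yet inflect differently (domvewohir, ronadgofal), so the last vowel is not what conditions the rule; the final letter is.
"wugadof" ends in -f. The stems ending in -f (ronadgof → ronadgofal, zenifuf → zenifufal) add -al.
The other patterns: stems ending in -d or -h add -ir; stems ending in -b or -m add -ul.
So wugadof → wugadofal.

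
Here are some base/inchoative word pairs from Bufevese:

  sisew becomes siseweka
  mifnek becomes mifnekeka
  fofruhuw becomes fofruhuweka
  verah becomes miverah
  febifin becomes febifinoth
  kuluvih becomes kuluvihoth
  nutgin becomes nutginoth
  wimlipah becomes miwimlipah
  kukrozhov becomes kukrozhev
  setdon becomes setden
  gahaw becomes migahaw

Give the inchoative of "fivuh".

fivuheka

"fivuh" has last vowel 'u'. The one such stem in the data (fofruhuw → fofruhuweka) adds -eka, so the same rule applies.
The other patterns: stems whose last vowel is 'i' add -oth; stems whose last vowel is 'a' add the prefix mi-; stems whose last vowel is 'o' change the last vowel to 'e'.
So fivuh → fivuheka.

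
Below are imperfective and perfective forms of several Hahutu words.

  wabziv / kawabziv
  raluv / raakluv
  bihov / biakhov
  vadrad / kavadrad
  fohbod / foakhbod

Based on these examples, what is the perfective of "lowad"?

"lowad" has last vowel 'a'. The one such stem in the data (vadrad → kavadrad) adds the prefix ka-, so the same rule applies.
So lowad → kalowad.

kalowad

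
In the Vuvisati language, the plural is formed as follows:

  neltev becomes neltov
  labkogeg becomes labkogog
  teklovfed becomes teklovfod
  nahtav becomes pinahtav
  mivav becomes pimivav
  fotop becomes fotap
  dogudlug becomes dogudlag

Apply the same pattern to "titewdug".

neltev and nahtav both end in -v yet inflect differently (neltov, pinahtav), so the final letter is not what conditions the rule; the last vowel is.
"titewdug" has last vowel 'u'. The one such stem in the data (dogudlug → dogudlag) changes the last vowel to 'a' (as does fotop), so the same rule applies.
So titewdug → titewdag.

titewdag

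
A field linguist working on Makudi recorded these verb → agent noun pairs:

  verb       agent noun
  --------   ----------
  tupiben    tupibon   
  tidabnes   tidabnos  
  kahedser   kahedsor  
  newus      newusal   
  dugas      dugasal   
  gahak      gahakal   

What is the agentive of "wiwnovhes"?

wiwnovhos

tidabnes and newus both end in -s yet inflect differently (tidabnos, newusal), so the final letter is not what conditions the rule; the last vowel is.
"wiwnovhes" has last vowel 'e'. The stems whose last vowel is 'e' (tupiben → tupibon, tidabnes → tidabnos, kahedser → kahedsor) change the last vowel to 'o'.
So wiwnovhes → wiwnovhos.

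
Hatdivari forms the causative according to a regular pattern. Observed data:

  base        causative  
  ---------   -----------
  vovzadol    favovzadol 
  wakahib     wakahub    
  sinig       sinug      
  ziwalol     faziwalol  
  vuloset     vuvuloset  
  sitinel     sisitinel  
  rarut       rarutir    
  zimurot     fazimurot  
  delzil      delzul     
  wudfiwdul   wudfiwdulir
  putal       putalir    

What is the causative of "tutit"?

tutut

wudfiwdul and delzil both end in -l yet inflect differently (wudfiwdulir, delzul), so the final letter is not what conditions the rule; the last vowel is.
"tutit" has last vowel 'i'. The stems whose last vowel is 'i' (sinig → sinug, delzil → delzul, wakahib → wakahub) change the last vowel to 'u'.
So tutit → tutut.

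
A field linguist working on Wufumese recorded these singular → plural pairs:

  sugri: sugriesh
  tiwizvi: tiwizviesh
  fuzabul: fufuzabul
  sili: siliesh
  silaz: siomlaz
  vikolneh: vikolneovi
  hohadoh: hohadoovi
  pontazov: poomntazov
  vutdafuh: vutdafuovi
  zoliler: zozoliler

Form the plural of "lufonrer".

"lufonrer" ends in -r. The one such stem in the data (zoliler → zozoliler) repeats the first consonant+vowel as a prefix (as does fuzabul), so the same rule applies.
The other patterns: stems ending in -h drop the final letter and add -ovi; stems ending in -i add -esh; stems ending in -v or -z insert -om- after the first vowel.
So lufonrer → lulufonrer.

lulufonrer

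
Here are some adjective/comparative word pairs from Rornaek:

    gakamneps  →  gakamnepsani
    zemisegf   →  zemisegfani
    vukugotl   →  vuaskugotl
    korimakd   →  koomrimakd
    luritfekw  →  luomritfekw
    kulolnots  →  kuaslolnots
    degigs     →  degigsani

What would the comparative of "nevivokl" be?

"nevivokl" has second-to-last letter 'k'. The stems whose second-to-last letter is 'k' (luritfekw → luomritfekw, korimakd → koomrimakd) insert -om- after the first vowel.
So nevivokl → neomvivokl.

neomvivokl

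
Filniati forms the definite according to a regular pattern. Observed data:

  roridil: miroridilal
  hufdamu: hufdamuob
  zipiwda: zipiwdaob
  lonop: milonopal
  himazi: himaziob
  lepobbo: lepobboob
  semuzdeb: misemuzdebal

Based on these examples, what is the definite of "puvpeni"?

roridil and himazi both have last vowel 'i' yet inflect differently (miroridilal, himaziob), so the last vowel is not what conditions the rule; whether the stem ends in a vowel or a consonant is.
"puvpeni" ends in a vowel. The stems ending in a vowel (hufdamu → hufdamuob, himazi → himaziob, lepobbo → lepobboob) add -ob.
The other pattern: stems ending in a consonant add mi- … -al around the stem.
So puvpeni → puvpeniob.

puvpeniob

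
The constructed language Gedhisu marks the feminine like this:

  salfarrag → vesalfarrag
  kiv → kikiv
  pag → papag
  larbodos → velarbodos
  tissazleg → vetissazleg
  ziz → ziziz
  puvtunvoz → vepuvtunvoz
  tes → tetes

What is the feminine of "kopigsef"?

vekopigsef

pag and tissazleg both end in -g yet inflect differently (papag, vetissazleg), so the final letter is not what conditions the rule; the number of vowels is.
"kopigsef" has 3 vowels. The stems with 3 vowels (tissazleg → vetissazleg, puvtunvoz → vepuvtunvoz, larbodos → velarbodos) add the prefix ve-.
The other pattern: stems with 1 vowel repeat the first consonant+vowel as a prefix.
So kopigsef → vekopigsef.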